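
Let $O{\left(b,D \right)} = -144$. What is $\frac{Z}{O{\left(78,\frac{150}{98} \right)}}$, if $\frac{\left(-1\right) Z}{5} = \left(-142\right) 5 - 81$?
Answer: $- \frac{3955}{144} \approx -27.465$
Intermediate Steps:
$Z = 3955$ ($Z = - 5 \left(\left(-142\right) 5 - 81\right) = - 5 \left(-710 - 81\right) = \left(-5\right) \left(-791\right) = 3955$)
$\frac{Z}{O{\left(78,\frac{150}{98} \right)}} = \frac{3955}{-144} = 3955 \left(- \frac{1}{144}\right) = - \frac{3955}{144}$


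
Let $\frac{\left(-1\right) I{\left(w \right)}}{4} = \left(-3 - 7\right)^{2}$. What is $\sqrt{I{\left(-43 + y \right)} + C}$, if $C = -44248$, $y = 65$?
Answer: $2 i \sqrt{11162} \approx 211.3 i$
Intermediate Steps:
$I{\left(w \right)} = -400$ ($I{\left(w \right)} = - 4 \left(-3 - 7\right)^{2} = - 4 \left(-10\right)^{2} = \left(-4\right) 100 = -400$)
$\sqrt{I{\left(-43 + y \right)} + C} = \sqrt{-400 - 44248} = \sqrt{-44648} = 2 i \sqrt{11162}$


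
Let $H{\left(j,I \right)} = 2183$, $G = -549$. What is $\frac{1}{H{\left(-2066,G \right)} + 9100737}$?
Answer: $\frac{1}{9102920} \approx 1.0985 \cdot 10^{-7}$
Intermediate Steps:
$\frac{1}{H{\left(-2066,G \right)} + 9100737} = \frac{1}{2183 + 9100737} = \frac{1}{9102920}$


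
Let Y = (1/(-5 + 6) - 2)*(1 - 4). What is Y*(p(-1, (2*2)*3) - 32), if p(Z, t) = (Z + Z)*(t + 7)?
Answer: -210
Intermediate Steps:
p(Z, t) = 2*Z*(7 + t) (p(Z, t) = (2*Z)*(7 + t) = 2*Z*(7 + t))
Y = 3 (Y = (1/1 - 2)*(-3) = (1 - 2)*(-3) = -1*(-3) = 3)
Y*(p(-1, (2*2)*3) - 32) = 3*(2*(-1)*(7 + (2*2)*3) - 32) = 3*(2*(-1)*(7 + 4*3) - 32) = 3*(2*(-1)*(7 + 12) - 32) = 3*(2*(-1)*19 - 32) = 3*(-38 - 32) = 3*(-70) = -210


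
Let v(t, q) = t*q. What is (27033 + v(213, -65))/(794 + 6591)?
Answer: 1884/1055 ≈ 1.7858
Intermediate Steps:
v(t, q) = q*t
(27033 + v(213, -65))/(794 + 6591) = (27033 - 65*213)/(794 + 6591) = (27033 - 13845)/7385 = 13188*(1/7385) = 1884/1055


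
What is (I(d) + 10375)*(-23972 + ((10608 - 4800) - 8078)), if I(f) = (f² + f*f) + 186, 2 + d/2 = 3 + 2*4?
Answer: -294146578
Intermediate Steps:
d = 18 (d = -4 + 2*(3 + 2*4) = -4 + 2*(3 + 8) = -4 + 2*11 = -4 + 22 = 18)
I(f) = 186 + 2*f² (I(f) = (f² + f²) + 186 = 2*f² + 186 = 186 + 2*f²)
(I(d) + 10375)*(-23972 + ((10608 - 4800) - 8078)) = ((186 + 2*18²) + 10375)*(-23972 + ((10608 - 4800) - 8078)) = ((186 + 2*324) + 10375)*(-23972 + (5808 - 8078)) = ((186 + 648) + 10375)*(-23972 - 2270) = (834 + 10375)*(-26242) = 11209*(-26242) = -294146578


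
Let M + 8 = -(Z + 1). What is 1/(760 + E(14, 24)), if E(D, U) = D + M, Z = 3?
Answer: 1/762 ≈ 0.0013123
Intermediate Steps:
M = -12 (M = -8 - (3 + 1) = -8 - 1*4 = -8 - 4 = -12)
E(D, U) = -12 + D (E(D, U) = D - 12 = -12 + D)
1/(760 + E(14, 24)) = 1/(760 + (-12 + 14)) = 1/(760 + 2) = 1/762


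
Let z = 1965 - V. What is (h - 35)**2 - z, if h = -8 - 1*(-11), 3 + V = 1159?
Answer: 215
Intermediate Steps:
V = 1156 (V = -3 + 1159 = 1156)
h = 3 (h = -8 + 11 = 3)
z = 809 (z = 1965 - 1*1156 = 1965 - 1156 = 809)
(h - 35)**2 - z = (3 - 35)**2 - 1*809 = (-32)**2 - 809 = 1024 - 809 = 215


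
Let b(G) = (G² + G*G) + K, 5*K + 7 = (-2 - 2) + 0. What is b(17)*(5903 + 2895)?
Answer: 25329442/5 ≈ 5.0659e+6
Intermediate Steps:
K = -11/5 (K = -7/5 + ((-2 - 2) + 0)/5 = -7/5 + (-4 + 0)/5 = -7/5 + (⅕)*(-4) = -7/5 - ⅘ = -11/5 ≈ -2.2000)
b(G) = -11/5 + 2*G² (b(G) = (G² + G*G) - 11/5 = (G² + G²) - 11/5 = 2*G² - 11/5 = -11/5 + 2*G²)
b(17)*(5903 + 2895) = (-11/5 + 2*17²)*(5903 + 2895) = (-11/5 + 2*289)*8798 = (-11/5 + 578)*8798 = (2879/5)*8798 = 25329442/5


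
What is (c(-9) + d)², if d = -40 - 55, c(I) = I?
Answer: 10816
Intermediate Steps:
d = -95
(c(-9) + d)² = (-9 - 95)² = (-104)² = 10816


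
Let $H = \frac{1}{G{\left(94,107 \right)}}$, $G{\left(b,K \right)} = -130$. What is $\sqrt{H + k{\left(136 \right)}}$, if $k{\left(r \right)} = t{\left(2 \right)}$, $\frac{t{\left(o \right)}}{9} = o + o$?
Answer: $\frac{\sqrt{608270}}{130} \approx 5.9994$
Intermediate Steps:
$t{\left(o \right)} = 18 o$ ($t{\left(o \right)} = 9 \left(o + o\right) = 9 \cdot 2 o = 18 o$)
$k{\left(r \right)} = 36$ ($k{\left(r \right)} = 18 \cdot 2 = 36$)
$H = - \frac{1}{130}$ ($H = \frac{1}{-130} = - \frac{1}{130} \approx -0.0076923$)
$\sqrt{H + k{\left(136 \right)}} = \sqrt{- \frac{1}{130} + 36} = \sqrt{\frac{4679}{130}} = \frac{\sqrt{608270}}{130}$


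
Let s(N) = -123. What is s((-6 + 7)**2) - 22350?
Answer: -22473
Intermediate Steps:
s((-6 + 7)**2) - 22350 = -123 - 22350 = -22473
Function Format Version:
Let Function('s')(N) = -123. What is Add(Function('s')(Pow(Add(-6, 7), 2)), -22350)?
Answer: -22473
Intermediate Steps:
Add(Function('s')(Pow(Add(-6, 7), 2)), -22350) = Add(-123, -22350) = -22473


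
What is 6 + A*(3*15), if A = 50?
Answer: 2256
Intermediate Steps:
6 + A*(3*15) = 6 + 50*(3*15) = 6 + 50*45 = 6 + 2250 = 2256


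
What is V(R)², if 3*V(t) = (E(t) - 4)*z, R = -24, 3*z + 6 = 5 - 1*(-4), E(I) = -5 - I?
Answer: 25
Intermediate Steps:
z = 1 (z = -2 + (5 - 1*(-4))/3 = -2 + (5 + 4)/3 = -2 + (⅓)*9 = -2 + 3 = 1)
V(t) = -3 - t/3 (V(t) = (((-5 - t) - 4)*1)/3 = ((-9 - t)*1)/3 = (-9 - t)/3 = -3 - t/3)
V(R)² = (-3 - ⅓*(-24))² = (-3 + 8)² = 5² = 25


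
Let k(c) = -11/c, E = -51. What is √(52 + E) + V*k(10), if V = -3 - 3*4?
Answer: 35/2 ≈ 17.500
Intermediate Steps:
V = -15 (V = -3 - 12 = -15)
√(52 + E) + V*k(10) = √(52 - 51) - (-165)/10 = √1 - (-165)/10 = 1 - 15*(-11/10) = 1 + 33/2 = 35/2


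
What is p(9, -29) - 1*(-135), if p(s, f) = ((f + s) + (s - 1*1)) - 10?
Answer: 113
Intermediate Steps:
p(s, f) = -11 + f + 2*s (p(s, f) = ((f + s) + (s - 1)) - 10 = ((f + s) + (-1 + s)) - 10 = (-1 + f + 2*s) - 10 = -11 + f + 2*s)
p(9, -29) - 1*(-135) = (-11 - 29 + 2*9) - 1*(-135) = (-11 - 29 + 18) + 135 = -22 + 135 = 113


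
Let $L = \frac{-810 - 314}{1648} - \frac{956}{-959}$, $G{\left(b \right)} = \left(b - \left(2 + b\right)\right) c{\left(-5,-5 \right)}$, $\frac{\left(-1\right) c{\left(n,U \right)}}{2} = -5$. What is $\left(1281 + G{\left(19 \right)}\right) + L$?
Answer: $\frac{498355581}{395108} \approx 1261.3$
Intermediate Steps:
$c{\left(n,U \right)} = 10$ ($c{\left(n,U \right)} = \left(-2\right) \left(-5\right) = 10$)
$G{\left(b \right)} = -20$ ($G{\left(b \right)} = \left(b - \left(2 + b\right)\right) 10 = \left(-2\right) 10 = -20$)
$L = \frac{124393}{395108}$ ($L = \left(-1124\right) \frac{1}{1648} - - \frac{956}{959} = - \frac{281}{412} + \frac{956}{959} = \frac{124393}{395108} \approx 0.31483$)
$\left(1281 + G{\left(19 \right)}\right) + L = \left(1281 - 20\right) + \frac{124393}{395108} = 1261 + \frac{124393}{395108} = \frac{498355581}{395108}$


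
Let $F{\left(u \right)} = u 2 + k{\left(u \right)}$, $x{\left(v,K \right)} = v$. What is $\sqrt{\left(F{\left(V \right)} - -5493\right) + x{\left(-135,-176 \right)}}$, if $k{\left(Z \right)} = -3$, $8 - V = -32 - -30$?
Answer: $5 \sqrt{215} \approx 73.314$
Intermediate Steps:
$V = 10$ ($V = 8 - \left(-32 - -30\right) = 8 - \left(-32 + 30\right) = 8 - -2 = 8 + 2 = 10$)
$F{\left(u \right)} = -3 + 2 u$ ($F{\left(u \right)} = u 2 - 3 = 2 u - 3 = -3 + 2 u$)
$\sqrt{\left(F{\left(V \right)} - -5493\right) + x{\left(-135,-176 \right)}} = \sqrt{\left(\left(-3 + 2 \cdot 10\right) - -5493\right) - 135} = \sqrt{\left(\left(-3 + 20\right) + 5493\right) - 135} = \sqrt{\left(17 + 5493\right) - 135} = \sqrt{5510 - 135} = \sqrt{5375} = 5 \sqrt{215}$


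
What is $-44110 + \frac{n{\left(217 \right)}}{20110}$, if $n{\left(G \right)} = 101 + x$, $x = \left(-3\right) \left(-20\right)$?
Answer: $- \frac{887051939}{20110} \approx -44110.0$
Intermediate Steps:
$x = 60$
$n{\left(G \right)} = 161$ ($n{\left(G \right)} = 101 + 60 = 161$)
$-44110 + \frac{n{\left(217 \right)}}{20110} = -44110 + \frac{161}{20110} = - \frac{887051939}{20110}$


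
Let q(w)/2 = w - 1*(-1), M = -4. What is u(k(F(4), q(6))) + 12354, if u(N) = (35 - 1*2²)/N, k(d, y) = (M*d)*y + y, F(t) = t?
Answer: 2594309/210 ≈ 12354.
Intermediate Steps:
q(w) = 2 + 2*w (q(w) = 2*(w - 1*(-1)) = 2*(w + 1) = 2*(1 + w) = 2 + 2*w)
k(d, y) = y - 4*d*y (k(d, y) = (-4*d)*y + y = -4*d*y + y = y - 4*d*y)
u(N) = 31/N (u(N) = (35 - 1*4)/N = (35 - 4)/N = 31/N)
u(k(F(4), q(6))) + 12354 = 31/(((2 + 2*6)*(1 - 4*4))) + 12354 = 31/(((2 + 12)*(1 - 16))) + 12354 = 31/((14*(-15))) + 12354 = 31/(-210) + 12354 = 31*(-1/210) + 12354 = -31/210 + 12354 = 2594309/210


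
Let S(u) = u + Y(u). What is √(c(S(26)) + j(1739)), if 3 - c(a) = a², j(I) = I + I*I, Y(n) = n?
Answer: √3023159 ≈ 1738.7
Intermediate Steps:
j(I) = I + I²
S(u) = 2*u (S(u) = u + u = 2*u)
c(a) = 3 - a²
√(c(S(26)) + j(1739)) = √((3 - (2*26)²) + 1739*(1 + 1739)) = √((3 - 1*52²) + 1739*1740) = √((3 - 1*2704) + 3025860) = √((3 - 2704) + 3025860) = √(-2701 + 3025860) = √3023159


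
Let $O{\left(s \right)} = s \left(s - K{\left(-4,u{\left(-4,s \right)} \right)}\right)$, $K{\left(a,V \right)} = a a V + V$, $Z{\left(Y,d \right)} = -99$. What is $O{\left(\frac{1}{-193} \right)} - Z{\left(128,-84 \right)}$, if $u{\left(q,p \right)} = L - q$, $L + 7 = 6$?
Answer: $\frac{3697495}{37249} \approx 99.264$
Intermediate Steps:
$L = -1$ ($L = -7 + 6 = -1$)
$u{\left(q,p \right)} = -1 - q$
$K{\left(a,V \right)} = V + V a^{2}$ ($K{\left(a,V \right)} = a^{2} V + V = V a^{2} + V = V + V a^{2}$)
$O{\left(s \right)} = s \left(-51 + s\right)$ ($O{\left(s \right)} = s \left(s - \left(-1 - -4\right) \left(1 + \left(-4\right)^{2}\right)\right) = s \left(s - \left(-1 + 4\right) \left(1 + 16\right)\right) = s \left(s - 3 \cdot 17\right) = s \left(s - 51\right) = s \left(-51 + s\right)$)
$O{\left(\frac{1}{-193} \right)} - Z{\left(128,-84 \right)} = \frac{-51 + \frac{1}{-193}}{-193} - -99 = - \frac{-51 - \frac{1}{193}}{193} + 99 = \left(- \frac{1}{193}\right) \left(- \frac{9844}{193}\right) + 99 = \frac{9844}{37249} + 99 = \frac{3697495}{37249}$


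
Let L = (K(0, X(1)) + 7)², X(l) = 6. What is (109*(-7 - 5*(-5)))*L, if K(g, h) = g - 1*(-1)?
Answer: 125568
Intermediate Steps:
K(g, h) = 1 + g (K(g, h) = g + 1 = 1 + g)
L = 64 (L = ((1 + 0) + 7)² = (1 + 7)² = 8² = 64)
(109*(-7 - 5*(-5)))*L = (109*(-7 - 5*(-5)))*64 = (109*(-7 + 25))*64 = (109*18)*64 = 1962*64 = 125568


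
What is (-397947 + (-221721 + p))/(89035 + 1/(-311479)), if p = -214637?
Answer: -259868487095/27732532764 ≈ -9.3705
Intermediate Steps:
(-397947 + (-221721 + p))/(89035 + 1/(-311479)) = (-397947 + (-221721 - 214637))/(89035 + 1/(-311479)) = (-397947 - 436358)/(89035 - 1/311479) = -834305/27732532764/311479 = -834305*311479/27732532764 = -259868487095/27732532764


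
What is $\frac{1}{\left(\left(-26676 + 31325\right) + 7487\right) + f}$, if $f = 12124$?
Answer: $\frac{1}{24260} \approx 4.122 \cdot 10^{-5}$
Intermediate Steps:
$\frac{1}{\left(\left(-26676 + 31325\right) + 7487\right) + f} = \frac{1}{\left(\left(-26676 + 31325\right) + 7487\right) + 12124} = \frac{1}{\left(4649 + 7487\right) + 12124} = \frac{1}{12136 + 12124} = \frac{1}{24260}$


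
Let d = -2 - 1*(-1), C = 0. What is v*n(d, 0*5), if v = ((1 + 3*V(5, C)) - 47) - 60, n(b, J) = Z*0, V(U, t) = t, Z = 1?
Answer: 0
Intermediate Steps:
d = -1 (d = -2 + 1 = -1)
n(b, J) = 0 (n(b, J) = 1*0 = 0)
v = -106 (v = ((1 + 3*0) - 47) - 60 = ((1 + 0) - 47) - 60 = (1 - 47) - 60 = -46 - 60 = -106)
v*n(d, 0*5) = -106*0 = 0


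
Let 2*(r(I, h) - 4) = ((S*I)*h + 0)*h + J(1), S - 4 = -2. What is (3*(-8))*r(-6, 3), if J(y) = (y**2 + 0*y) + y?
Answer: 1176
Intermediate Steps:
S = 2 (S = 4 - 2 = 2)
J(y) = y + y**2 (J(y) = (y**2 + 0) + y = y**2 + y = y + y**2)
r(I, h) = 5 + I*h**2 (r(I, h) = 4 + (((2*I)*h + 0)*h + 1*(1 + 1))/2 = 4 + ((2*I*h + 0)*h + 1*2)/2 = 4 + ((2*I*h)*h + 2)/2 = 4 + (2*I*h**2 + 2)/2 = 4 + (2 + 2*I*h**2)/2 = 4 + (1 + I*h**2) = 5 + I*h**2)
(3*(-8))*r(-6, 3) = (3*(-8))*(5 - 6*3**2) = -24*(5 - 6*9) = -24*(5 - 54) = -24*(-49) = 1176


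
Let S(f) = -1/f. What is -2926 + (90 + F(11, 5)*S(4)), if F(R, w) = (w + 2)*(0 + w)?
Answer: -11379/4 ≈ -2844.8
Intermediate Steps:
F(R, w) = w*(2 + w) (F(R, w) = (2 + w)*w = w*(2 + w))
-2926 + (90 + F(11, 5)*S(4)) = -2926 + (90 + (5*(2 + 5))*(-1/4)) = -2926 + (90 + (5*7)*(-1*¼)) = -2926 + (90 + 35*(-¼)) = -2926 + (90 - 35/4) = -2926 + 325/4 = -11379/4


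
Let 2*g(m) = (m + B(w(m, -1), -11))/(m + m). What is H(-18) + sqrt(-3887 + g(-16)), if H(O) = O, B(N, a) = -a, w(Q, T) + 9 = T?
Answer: -18 + I*sqrt(248763)/8 ≈ -18.0 + 62.345*I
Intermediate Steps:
w(Q, T) = -9 + T
g(m) = (11 + m)/(4*m) (g(m) = ((m - 1*(-11))/(m + m))/2 = ((m + 11)/((2*m)))/2 = ((11 + m)*(1/(2*m)))/2 = ((11 + m)/(2*m))/2 = (11 + m)/(4*m))
H(-18) + sqrt(-3887 + g(-16)) = -18 + sqrt(-3887 + (1/4)*(11 - 16)/(-16)) = -18 + sqrt(-3887 + (1/4)*(-1/16)*(-5)) = -18 + sqrt(-3887 + 5/64) = -18 + sqrt(-248763/64) = -18 + I*sqrt(248763)/8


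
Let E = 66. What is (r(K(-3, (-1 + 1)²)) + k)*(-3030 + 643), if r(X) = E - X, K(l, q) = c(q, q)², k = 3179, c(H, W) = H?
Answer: -7745815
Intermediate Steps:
K(l, q) = q²
r(X) = 66 - X
(r(K(-3, (-1 + 1)²)) + k)*(-3030 + 643) = ((66 - ((-1 + 1)²)²) + 3179)*(-3030 + 643) = ((66 - (0²)²) + 3179)*(-2387) = ((66 - 1*0²) + 3179)*(-2387) = ((66 - 1*0) + 3179)*(-2387) = ((66 + 0) + 3179)*(-2387) = (66 + 3179)*(-2387) = 3245*(-2387) = -7745815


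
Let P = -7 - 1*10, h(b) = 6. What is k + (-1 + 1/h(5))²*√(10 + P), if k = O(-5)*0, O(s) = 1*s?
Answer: 25*I*√7/36 ≈ 1.8373*I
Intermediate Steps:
P = -17 (P = -7 - 10 = -17)
O(s) = s
k = 0 (k = -5*0 = 0)
k + (-1 + 1/h(5))²*√(10 + P) = 0 + (-1 + 1/6)²*√(10 - 17) = 0 + (-1 + ⅙)²*√(-7) = 0 + (-⅚)²*(I*√7) = 0 + 25*(I*√7)/36 = 0 + 25*I*√7/36 = 25*I*√7/36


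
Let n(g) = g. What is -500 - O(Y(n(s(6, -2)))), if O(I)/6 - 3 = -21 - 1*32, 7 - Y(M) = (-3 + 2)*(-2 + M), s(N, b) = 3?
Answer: -200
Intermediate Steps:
Y(M) = 5 + M (Y(M) = 7 - (-3 + 2)*(-2 + M) = 7 - (-1)*(-2 + M) = 7 - (2 - M) = 7 + (-2 + M) = 5 + M)
O(I) = -300 (O(I) = 18 + 6*(-21 - 1*32) = 18 + 6*(-21 - 32) = 18 + 6*(-53) = 18 - 318 = -300)
-500 - O(Y(n(s(6, -2)))) = -500 - 1*(-300) = -500 + 300 = -200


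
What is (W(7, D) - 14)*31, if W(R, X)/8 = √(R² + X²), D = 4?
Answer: -434 + 248*√65 ≈ 1565.4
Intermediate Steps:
W(R, X) = 8*√(R² + X²)
(W(7, D) - 14)*31 = (8*√(7² + 4²) - 14)*31 = (8*√(49 + 16) - 14)*31 = (8*√65 - 14)*31 = (-14 + 8*√65)*31 = -434 + 248*√65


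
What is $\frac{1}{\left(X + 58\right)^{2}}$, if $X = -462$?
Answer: $\frac{1}{163216} \approx 6.1269 \cdot 10^{-6}$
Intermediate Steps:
$\frac{1}{\left(X + 58\right)^{2}} = \frac{1}{\left(-462 + 58\right)^{2}} = \frac{1}{\left(-404\right)^{2}} = \frac{1}{163216}$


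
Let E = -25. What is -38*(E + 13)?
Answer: 456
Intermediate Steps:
-38*(E + 13) = -38*(-25 + 13) = -38*(-12) = 456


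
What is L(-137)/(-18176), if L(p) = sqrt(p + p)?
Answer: -I*sqrt(274)/18176 ≈ -0.0009107*I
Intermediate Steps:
L(p) = sqrt(2)*sqrt(p) (L(p) = sqrt(2*p) = sqrt(2)*sqrt(p))
L(-137)/(-18176) = (sqrt(2)*sqrt(-137))/(-18176) = (sqrt(2)*(I*sqrt(137)))*(-1/18176) = (I*sqrt(274))*(-1/18176) = -I*sqrt(274)/18176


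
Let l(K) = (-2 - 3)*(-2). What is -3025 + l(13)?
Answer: -3015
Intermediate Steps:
l(K) = 10 (l(K) = -5*(-2) = 10)
-3025 + l(13) = -3025 + 10 = -3015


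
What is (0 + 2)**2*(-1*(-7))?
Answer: 28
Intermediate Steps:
(0 + 2)**2*(-1*(-7)) = 2**2*7 = 4*7 = 28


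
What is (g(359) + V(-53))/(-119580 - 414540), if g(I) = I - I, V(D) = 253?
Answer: -253/534120 ≈ -0.00047368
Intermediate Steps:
g(I) = 0
(g(359) + V(-53))/(-119580 - 414540) = (0 + 253)/(-119580 - 414540) = 253/(-534120) = 253*(-1/534120) = -253/534120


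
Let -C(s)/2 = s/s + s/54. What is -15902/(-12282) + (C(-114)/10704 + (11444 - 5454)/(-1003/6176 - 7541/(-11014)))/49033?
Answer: 21879593918720653691/14313047580437722236 ≈ 1.5286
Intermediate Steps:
C(s) = -2 - s/27 (C(s) = -2*(s/s + s/54) = -2*(1 + s*(1/54)) = -2*(1 + s/54) = -2 - s/27)
-15902/(-12282) + (C(-114)/10704 + (11444 - 5454)/(-1003/6176 - 7541/(-11014)))/49033 = -15902/(-12282) + ((-2 - 1/27*(-114))/10704 + (11444 - 5454)/(-1003/6176 - 7541/(-11014)))/49033 = -15902*(-1/12282) + ((-2 + 38/9)*(1/10704) + 5990/(-1003*1/6176 - 7541*(-1/11014)))*(1/49033) = 7951/6141 + ((20/9)*(1/10704) + 5990/(-1003/6176 + 7541/11014))*(1/49033) = 7951/6141 + (5/24084 + 5990/(17763087/34011232))*(1/49033) = 7951/6141 + (5/24084 + 5990*(34011232/17763087))*(1/49033) = 7951/6141 + (5/24084 + 203727279680/17763087)*(1/49033) = 7951/6141 + (1635522630876185/142602062436)*(1/49033) = 7951/6141 + 1635522630876185/6992206927424388 = 21879593918720653691/14313047580437722236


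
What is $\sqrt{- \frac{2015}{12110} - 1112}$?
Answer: $\frac{i \sqrt{6524061474}}{2422} \approx 33.349 i$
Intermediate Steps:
$\sqrt{- \frac{2015}{12110} - 1112} = \sqrt{\left(-2015\right) \frac{1}{12110} - 1112} = \sqrt{- \frac{403}{2422} - 1112} = \sqrt{- \frac{2693667}{2422}} = \frac{i \sqrt{6524061474}}{2422}$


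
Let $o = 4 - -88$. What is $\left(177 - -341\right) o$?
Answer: $47656$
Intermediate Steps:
$o = 92$ ($o = 4 + 88 = 92$)
$\left(177 - -341\right) o = \left(177 - -341\right) 92 = \left(177 + 341\right) 92 = 518 \cdot 92 = 47656$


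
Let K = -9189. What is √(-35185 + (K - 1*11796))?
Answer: I*√56170 ≈ 237.0*I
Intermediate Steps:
√(-35185 + (K - 1*11796)) = √(-35185 + (-9189 - 1*11796)) = √(-35185 + (-9189 - 11796)) = √(-35185 - 20985) = √(-56170) = I*√56170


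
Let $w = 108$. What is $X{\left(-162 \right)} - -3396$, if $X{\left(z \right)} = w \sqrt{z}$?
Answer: $3396 + 972 i \sqrt{2} \approx 3396.0 + 1374.6 i$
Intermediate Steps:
$X{\left(z \right)} = 108 \sqrt{z}$
$X{\left(-162 \right)} - -3396 = 108 \sqrt{-162} - -3396 = 108 \cdot 9 i \sqrt{2} + 3396 = 972 i \sqrt{2} + 3396 = 3396 + 972 i \sqrt{2}$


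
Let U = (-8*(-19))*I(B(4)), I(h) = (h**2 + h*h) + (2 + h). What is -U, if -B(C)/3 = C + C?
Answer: -171760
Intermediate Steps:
B(C) = -6*C (B(C) = -3*(C + C) = -6*C)
I(h) = 2 + h + 2*h**2 (I(h) = (h**2 + h**2) + (2 + h) = 2*h**2 + (2 + h) = 2 + h + 2*h**2)
U = 171760 (U = (-8*(-19))*(2 - 6*4 + 2*(-6*4)**2) = 152*(2 - 24 + 2*(-24)**2) = 152*(2 - 24 + 2*576) = 152*(2 - 24 + 1152) = 152*1130 = 171760)
-U = -1*171760 = -171760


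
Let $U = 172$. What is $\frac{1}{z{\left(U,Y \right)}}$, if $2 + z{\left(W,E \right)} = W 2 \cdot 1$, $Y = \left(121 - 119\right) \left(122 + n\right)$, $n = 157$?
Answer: $\frac{1}{342} \approx 0.002924$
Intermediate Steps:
$Y = 558$ ($Y = \left(121 - 119\right) \left(122 + 157\right) = 2 \cdot 279 = 558$)
$z{\left(W,E \right)} = -2 + 2 W$ ($z{\left(W,E \right)} = -2 + W 2 \cdot 1 = -2 + 2 W 1 = -2 + 2 W$)
$\frac{1}{z{\left(U,Y \right)}} = \frac{1}{-2 + 2 \cdot 172} = \frac{1}{-2 + 344} = \frac{1}{342}$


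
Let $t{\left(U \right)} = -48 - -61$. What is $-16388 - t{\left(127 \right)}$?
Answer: $-16401$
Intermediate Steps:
$t{\left(U \right)} = 13$ ($t{\left(U \right)} = -48 + 61 = 13$)
$-16388 - t{\left(127 \right)} = -16388 - 13 = -16401$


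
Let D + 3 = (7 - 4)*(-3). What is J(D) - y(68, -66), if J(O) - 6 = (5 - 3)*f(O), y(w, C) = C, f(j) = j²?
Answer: 360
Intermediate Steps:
D = -12 (D = -3 + (7 - 4)*(-3) = -3 + 3*(-3) = -3 - 9 = -12)
J(O) = 6 + 2*O² (J(O) = 6 + (5 - 3)*O² = 6 + 2*O²)
J(D) - y(68, -66) = (6 + 2*(-12)²) - 1*(-66) = (6 + 2*144) + 66 = (6 + 288) + 66 = 294 + 66 = 360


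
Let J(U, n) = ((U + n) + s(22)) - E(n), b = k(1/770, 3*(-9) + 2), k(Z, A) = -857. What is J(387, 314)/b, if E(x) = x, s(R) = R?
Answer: -409/857 ≈ -0.47725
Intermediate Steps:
b = -857
J(U, n) = 22 + U (J(U, n) = ((U + n) + 22) - n = (22 + U + n) - n = 22 + U)
J(387, 314)/b = (22 + 387)/(-857) = 409*(-1/857) = -409/857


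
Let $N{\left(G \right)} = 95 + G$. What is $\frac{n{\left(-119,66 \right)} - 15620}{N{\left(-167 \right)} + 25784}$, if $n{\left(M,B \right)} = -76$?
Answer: $- \frac{981}{1607} \approx -0.61045$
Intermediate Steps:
$\frac{n{\left(-119,66 \right)} - 15620}{N{\left(-167 \right)} + 25784} = \frac{-76 - 15620}{\left(95 - 167\right) + 25784} = - \frac{15696}{-72 + 25784} = - \frac{15696}{25712} = \left(-15696\right) \frac{1}{25712} = - \frac{981}{1607}$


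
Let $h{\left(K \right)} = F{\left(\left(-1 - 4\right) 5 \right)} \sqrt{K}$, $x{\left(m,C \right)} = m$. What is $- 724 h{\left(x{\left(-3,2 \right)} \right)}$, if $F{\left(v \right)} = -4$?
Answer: $2896 i \sqrt{3} \approx 5016.0 i$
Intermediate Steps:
$h{\left(K \right)} = - 4 \sqrt{K}$
$- 724 h{\left(x{\left(-3,2 \right)} \right)} = - 724 \left(- 4 \sqrt{-3}\right) = - 724 \left(- 4 i \sqrt{3}\right) = 2896 i \sqrt{3}$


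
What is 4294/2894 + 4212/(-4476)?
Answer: 292934/539731 ≈ 0.54274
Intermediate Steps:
4294/2894 + 4212/(-4476) = 4294*(1/2894) + 4212*(-1/4476) = 2147/1447 - 351/373 = 292934/539731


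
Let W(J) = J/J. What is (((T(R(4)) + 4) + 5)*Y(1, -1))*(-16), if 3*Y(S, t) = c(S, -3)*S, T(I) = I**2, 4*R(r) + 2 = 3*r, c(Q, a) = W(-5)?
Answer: -244/3 ≈ -81.333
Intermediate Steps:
W(J) = 1
c(Q, a) = 1
R(r) = -1/2 + 3*r/4 (R(r) = -1/2 + (3*r)/4 = -1/2 + 3*r/4)
Y(S, t) = S/3 (Y(S, t) = (1*S)/3 = S/3)
(((T(R(4)) + 4) + 5)*Y(1, -1))*(-16) = ((((-1/2 + (3/4)*4)**2 + 4) + 5)*((1/3)*1))*(-16) = ((((-1/2 + 3)**2 + 4) + 5)*(1/3))*(-16) = ((((5/2)**2 + 4) + 5)*(1/3))*(-16) = (((25/4 + 4) + 5)*(1/3))*(-16) = ((41/4 + 5)*(1/3))*(-16) = ((61/4)*(1/3))*(-16) = (61/12)*(-16) = -244/3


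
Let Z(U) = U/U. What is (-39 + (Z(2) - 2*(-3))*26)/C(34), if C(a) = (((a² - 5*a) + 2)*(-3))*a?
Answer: -11/7752 ≈ -0.0014190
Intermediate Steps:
Z(U) = 1
C(a) = a*(-6 - 3*a² + 15*a) (C(a) = ((2 + a² - 5*a)*(-3))*a = (-6 - 3*a² + 15*a)*a = a*(-6 - 3*a² + 15*a))
(-39 + (Z(2) - 2*(-3))*26)/C(34) = (-39 + (1 - 2*(-3))*26)/((3*34*(-2 - 1*34² + 5*34))) = (-39 + (1 + 6)*26)/((3*34*(-2 - 1*1156 + 170))) = (-39 + 7*26)/((3*34*(-2 - 1156 + 170))) = (-39 + 182)/((3*34*(-988))) = 143/(-100776) = 143*(-1/100776) = -11/7752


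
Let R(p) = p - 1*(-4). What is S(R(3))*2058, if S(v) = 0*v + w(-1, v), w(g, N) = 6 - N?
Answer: -2058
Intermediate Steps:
R(p) = 4 + p (R(p) = p + 4 = 4 + p)
S(v) = 6 - v (S(v) = 0*v + (6 - v) = 0 + (6 - v) = 6 - v)
S(R(3))*2058 = (6 - (4 + 3))*2058 = (6 - 1*7)*2058 = (6 - 7)*2058 = -1*2058 = -2058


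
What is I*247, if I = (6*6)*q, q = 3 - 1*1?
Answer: 17784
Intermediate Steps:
q = 2 (q = 3 - 1 = 2)
I = 72 (I = (6*6)*2 = 36*2 = 72)
I*247 = 72*247 = 17784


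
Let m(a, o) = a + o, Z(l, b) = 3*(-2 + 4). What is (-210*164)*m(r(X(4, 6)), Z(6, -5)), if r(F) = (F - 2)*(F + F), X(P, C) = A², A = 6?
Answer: -84515760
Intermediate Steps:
X(P, C) = 36 (X(P, C) = 6² = 36)
Z(l, b) = 6 (Z(l, b) = 3*2 = 6)
r(F) = 2*F*(-2 + F) (r(F) = (-2 + F)*(2*F) = 2*F*(-2 + F))
(-210*164)*m(r(X(4, 6)), Z(6, -5)) = (-210*164)*(2*36*(-2 + 36) + 6) = -34440*(2*36*34 + 6) = -34440*(2448 + 6) = -34440*2454 = -84515760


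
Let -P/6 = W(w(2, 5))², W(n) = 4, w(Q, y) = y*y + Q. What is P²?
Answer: 9216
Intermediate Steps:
w(Q, y) = Q + y² (w(Q, y) = y² + Q = Q + y²)
P = -96 (P = -6*4² = -6*16 = -96)
P² = (-96)² = 9216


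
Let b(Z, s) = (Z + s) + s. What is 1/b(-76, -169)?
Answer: -1/414 ≈ -0.0024155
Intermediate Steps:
b(Z, s) = Z + 2*s
1/b(-76, -169) = 1/(-76 + 2*(-169)) = 1/(-76 - 338) = 1/(-414) = -1/414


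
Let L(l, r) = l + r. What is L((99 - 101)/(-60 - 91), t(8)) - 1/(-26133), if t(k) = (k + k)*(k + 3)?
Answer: 694563025/3946083 ≈ 176.01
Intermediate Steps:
t(k) = 2*k*(3 + k) (t(k) = (2*k)*(3 + k) = 2*k*(3 + k))
L((99 - 101)/(-60 - 91), t(8)) - 1/(-26133) = ((99 - 101)/(-60 - 91) + 2*8*(3 + 8)) - 1/(-26133) = (-2/(-151) + 2*8*11) - 1*(-1/26133) = (-2*(-1/151) + 176) + 1/26133 = (2/151 + 176) + 1/26133 = 26578/151 + 1/26133 = 694563025/3946083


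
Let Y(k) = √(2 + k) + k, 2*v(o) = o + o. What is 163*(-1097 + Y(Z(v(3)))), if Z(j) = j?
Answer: -178322 + 163*√5 ≈ -1.7796e+5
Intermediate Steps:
v(o) = o (v(o) = (o + o)/2 = (2*o)/2 = o)
Y(k) = k + √(2 + k)
163*(-1097 + Y(Z(v(3)))) = 163*(-1097 + (3 + √(2 + 3))) = 163*(-1097 + (3 + √5)) = 163*(-1094 + √5) = -178322 + 163*√5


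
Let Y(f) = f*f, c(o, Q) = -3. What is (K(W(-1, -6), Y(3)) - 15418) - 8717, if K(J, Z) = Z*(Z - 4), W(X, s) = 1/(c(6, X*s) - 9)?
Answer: -24090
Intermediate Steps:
W(X, s) = -1/12 (W(X, s) = 1/(-3 - 9) = 1/(-12) = -1/12)
Y(f) = f²
K(J, Z) = Z*(-4 + Z)
(K(W(-1, -6), Y(3)) - 15418) - 8717 = (3²*(-4 + 3²) - 15418) - 8717 = (9*(-4 + 9) - 15418) - 8717 = (9*5 - 15418) - 8717 = (45 - 15418) - 8717 = -15373 - 8717 = -24090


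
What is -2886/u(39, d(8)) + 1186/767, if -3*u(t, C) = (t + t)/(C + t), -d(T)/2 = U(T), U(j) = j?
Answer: 1959337/767 ≈ 2554.5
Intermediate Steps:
d(T) = -2*T
u(t, C) = -2*t/(3*(C + t)) (u(t, C) = -(t + t)/(3*(C + t)) = -2*t/(3*(C + t)))
-2886/u(39, d(8)) + 1186/767 = -2886/((-2*39/(3*(-2*8) + 3*39))) + 1186/767 = -2886/((-2*39/(3*(-16) + 117))) + 1186*(1/767) = -2886/((-2*39/(-48 + 117))) + 1186/767 = -2886/((-2*39/69)) + 1186/767 = -2886/((-2*39*1/69)) + 1186/767 = -2886/(-26/23) + 1186/767 = -2886*(-23/26) + 1186/767 = 2553 + 1186/767 = 1959337/767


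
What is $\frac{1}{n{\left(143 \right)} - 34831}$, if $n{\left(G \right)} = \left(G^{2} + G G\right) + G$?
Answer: $\frac{1}{6210} \approx 0.00016103$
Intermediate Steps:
$n{\left(G \right)} = G + 2 G^{2}$ ($n{\left(G \right)} = \left(G^{2} + G^{2}\right) + G = 2 G^{2} + G = G + 2 G^{2}$)
$\frac{1}{n{\left(143 \right)} - 34831} = \frac{1}{143 \left(1 + 2 \cdot 143\right) - 34831} = \frac{1}{143 \left(1 + 286\right) - 34831} = \frac{1}{143 \cdot 287 - 34831} = \frac{1}{41041 - 34831} = \frac{1}{6210}$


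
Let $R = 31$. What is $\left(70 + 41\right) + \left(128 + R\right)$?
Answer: $270$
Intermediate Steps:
$\left(70 + 41\right) + \left(128 + R\right) = \left(70 + 41\right) + \left(128 + 31\right) = 111 + 159 = 270$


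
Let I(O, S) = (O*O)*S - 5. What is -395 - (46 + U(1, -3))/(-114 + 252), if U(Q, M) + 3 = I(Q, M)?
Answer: -54545/138 ≈ -395.25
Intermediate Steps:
I(O, S) = -5 + S*O**2 (I(O, S) = O**2*S - 5 = S*O**2 - 5 = -5 + S*O**2)
U(Q, M) = -8 + M*Q**2 (U(Q, M) = -3 + (-5 + M*Q**2) = -8 + M*Q**2)
-395 - (46 + U(1, -3))/(-114 + 252) = -395 - (46 + (-8 - 3*1**2))/(-114 + 252) = -395 - (46 + (-8 - 3*1))/138 = -395 - (46 + (-8 - 3))/138 = -395 - (46 - 11)/138 = -395 - 35/138 = -54545/138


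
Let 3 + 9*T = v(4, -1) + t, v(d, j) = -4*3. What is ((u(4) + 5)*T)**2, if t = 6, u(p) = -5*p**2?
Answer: 5625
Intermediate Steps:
v(d, j) = -12
T = -1 (T = -1/3 + (-12 + 6)/9 = -1/3 + (1/9)*(-6) = -1/3 - 2/3 = -1)
((u(4) + 5)*T)**2 = ((-5*4**2 + 5)*(-1))**2 = ((-5*16 + 5)*(-1))**2 = ((-80 + 5)*(-1))**2 = (-75*(-1))**2 = 75**2 = 5625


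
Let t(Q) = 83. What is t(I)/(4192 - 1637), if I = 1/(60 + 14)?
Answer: 83/2555 ≈ 0.032485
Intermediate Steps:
I = 1/74 ≈ 0.013514
t(I)/(4192 - 1637) = 83/(4192 - 1637) = 83/2555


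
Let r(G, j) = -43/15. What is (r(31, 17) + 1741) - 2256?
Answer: -7768/15 ≈ -517.87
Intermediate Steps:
r(G, j) = -43/15 (r(G, j) = -43*1/15 = -43/15)
(r(31, 17) + 1741) - 2256 = (-43/15 + 1741) - 2256 = 26072/15 - 2256 = -7768/15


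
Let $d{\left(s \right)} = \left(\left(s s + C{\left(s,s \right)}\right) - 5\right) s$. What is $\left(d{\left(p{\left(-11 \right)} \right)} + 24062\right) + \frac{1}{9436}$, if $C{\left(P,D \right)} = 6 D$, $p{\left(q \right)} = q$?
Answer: $\frac{221859233}{9436} \approx 23512.0$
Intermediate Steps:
$d{\left(s \right)} = s \left(-5 + s^{2} + 6 s\right)$ ($d{\left(s \right)} = \left(\left(s s + 6 s\right) - 5\right) s = \left(\left(s^{2} + 6 s\right) - 5\right) s = \left(-5 + s^{2} + 6 s\right) s = s \left(-5 + s^{2} + 6 s\right)$)
$\left(d{\left(p{\left(-11 \right)} \right)} + 24062\right) + \frac{1}{9436} = \left(- 11 \left(-5 + \left(-11\right)^{2} + 6 \left(-11\right)\right) + 24062\right) + \frac{1}{9436} = \left(- 11 \left(-5 + 121 - 66\right) + 24062\right) + \frac{1}{9436} = \left(\left(-11\right) 50 + 24062\right) + \frac{1}{9436} = \left(-550 + 24062\right) + \frac{1}{9436} = 23512 + \frac{1}{9436} = \frac{221859233}{9436}$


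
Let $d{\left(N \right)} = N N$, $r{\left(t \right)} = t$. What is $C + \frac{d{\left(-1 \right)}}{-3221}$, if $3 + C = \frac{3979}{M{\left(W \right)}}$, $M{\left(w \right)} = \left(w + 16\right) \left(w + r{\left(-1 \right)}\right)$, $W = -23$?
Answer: $\frac{11192807}{541128} \approx 20.684$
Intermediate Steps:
$d{\left(N \right)} = N^{2}$
$M{\left(w \right)} = \left(-1 + w\right) \left(16 + w\right)$ ($M{\left(w \right)} = \left(w + 16\right) \left(w - 1\right) = \left(16 + w\right) \left(-1 + w\right) = \left(-1 + w\right) \left(16 + w\right)$)
$C = \frac{3475}{168}$ ($C = -3 + \frac{3979}{-16 + \left(-23\right)^{2} + 15 \left(-23\right)} = -3 + \frac{3979}{-16 + 529 - 345} = -3 + \frac{3979}{168} = \frac{3475}{168} \approx 20.685$)
$C + \frac{d{\left(-1 \right)}}{-3221} = \frac{3475}{168} + \frac{\left(-1\right)^{2}}{-3221} = \frac{3475}{168} + 1 \left(- \frac{1}{3221}\right) = \frac{3475}{168} - \frac{1}{3221} = \frac{11192807}{541128}$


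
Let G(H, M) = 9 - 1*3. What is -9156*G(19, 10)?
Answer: -54936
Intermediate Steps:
G(H, M) = 6 (G(H, M) = 9 - 3 = 6)
-9156*G(19, 10) = -9156*6 = -54936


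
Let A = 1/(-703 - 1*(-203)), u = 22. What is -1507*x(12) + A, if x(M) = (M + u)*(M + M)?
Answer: -614856001/500 ≈ -1.2297e+6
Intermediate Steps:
x(M) = 2*M*(22 + M) (x(M) = (M + 22)*(M + M) = (22 + M)*(2*M) = 2*M*(22 + M))
A = -1/500 (A = 1/(-703 + 203) = 1/(-500) = -1/500 ≈ -0.0020000)
-1507*x(12) + A = -3014*12*(22 + 12) - 1/500 = -3014*12*34 - 1/500 = -1507*816 - 1/500 = -1229712 - 1/500 = -614856001/500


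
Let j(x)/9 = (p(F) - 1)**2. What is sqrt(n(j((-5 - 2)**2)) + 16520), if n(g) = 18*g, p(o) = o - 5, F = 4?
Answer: 4*sqrt(1073) ≈ 131.03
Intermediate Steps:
p(o) = -5 + o
j(x) = 36 (j(x) = 9*((-5 + 4) - 1)**2 = 9*(-1 - 1)**2 = 9*(-2)**2 = 9*4 = 36)
sqrt(n(j((-5 - 2)**2)) + 16520) = sqrt(18*36 + 16520) = sqrt(648 + 16520) = sqrt(17168) = 4*sqrt(1073)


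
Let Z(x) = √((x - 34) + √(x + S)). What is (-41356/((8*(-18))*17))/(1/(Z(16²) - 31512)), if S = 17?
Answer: -27150214/51 + 10339*√(222 + √273)/612 ≈ -5.3210e+5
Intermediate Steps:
Z(x) = √(-34 + x + √(17 + x)) (Z(x) = √((x - 34) + √(x + 17)) = √((-34 + x) + √(17 + x)) = √(-34 + x + √(17 + x)))
(-41356/((8*(-18))*17))/(1/(Z(16²) - 31512)) = (-41356/((8*(-18))*17))/(1/(√(-34 + 16² + √(17 + 16²)) - 31512)) = (-41356/((-144*17)))/(1/(√(-34 + 256 + √(17 + 256)) - 31512)) = (-41356/(-2448))/(1/(√(-34 + 256 + √273) - 31512)) = (-41356*(-1/2448))/(1/(√(222 + √273) - 31512)) = 10339/(612*(1/(-31512 + √(222 + √273)))) = 10339*(-31512 + √(222 + √273))/612 = -27150214/51 + 10339*√(222 + √273)/612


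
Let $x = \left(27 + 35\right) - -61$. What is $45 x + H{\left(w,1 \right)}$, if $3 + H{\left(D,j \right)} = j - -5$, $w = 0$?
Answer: $5538$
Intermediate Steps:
$H{\left(D,j \right)} = 2 + j$ ($H{\left(D,j \right)} = -3 + \left(j - -5\right) = -3 + \left(j + 5\right) = -3 + \left(5 + j\right) = 2 + j$)
$x = 123$ ($x = 62 + 61 = 123$)
$45 x + H{\left(w,1 \right)} = 45 \cdot 123 + \left(2 + 1\right) = 5535 + 3 = 5538$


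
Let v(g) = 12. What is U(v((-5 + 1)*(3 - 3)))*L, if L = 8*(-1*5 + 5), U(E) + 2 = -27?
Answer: 0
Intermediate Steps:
U(E) = -29 (U(E) = -2 - 27 = -29)
L = 0 (L = 8*(-5 + 5) = 8*0 = 0)
U(v((-5 + 1)*(3 - 3)))*L = -29*0 = 0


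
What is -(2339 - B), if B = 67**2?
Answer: 2150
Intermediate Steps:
B = 4489
-(2339 - B) = -(2339 - 1*4489) = -(2339 - 4489) = -1*(-2150) = 2150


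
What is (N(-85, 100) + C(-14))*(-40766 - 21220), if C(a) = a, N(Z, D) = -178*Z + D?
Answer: -943178976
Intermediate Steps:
N(Z, D) = D - 178*Z
(N(-85, 100) + C(-14))*(-40766 - 21220) = ((100 - 178*(-85)) - 14)*(-40766 - 21220) = ((100 + 15130) - 14)*(-61986) = (15230 - 14)*(-61986) = 15216*(-61986) = -943178976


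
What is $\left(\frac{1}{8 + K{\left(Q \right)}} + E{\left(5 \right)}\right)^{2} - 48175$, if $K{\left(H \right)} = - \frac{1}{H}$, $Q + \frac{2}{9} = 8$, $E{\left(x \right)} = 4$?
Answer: $- \frac{14620807099}{303601} \approx -48158.0$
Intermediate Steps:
$Q = \frac{70}{9}$ ($Q = - \frac{2}{9} + 8 = \frac{70}{9} \approx 7.7778$)
$\left(\frac{1}{8 + K{\left(Q \right)}} + E{\left(5 \right)}\right)^{2} - 48175 = \left(\frac{1}{8 - \frac{1}{\frac{70}{9}}} + 4\right)^{2} - 48175 = \left(\frac{1}{8 - \frac{9}{70}} + 4\right)^{2} - 48175 = \left(\frac{1}{\frac{551}{70}} + 4\right)^{2} - 48175 = \left(\frac{70}{551} + 4\right)^{2} - 48175 = \left(\frac{2274}{551}\right)^{2} - 48175 = \frac{5171076}{303601} - 48175 = - \frac{14620807099}{303601}$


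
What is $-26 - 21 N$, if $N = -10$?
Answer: $184$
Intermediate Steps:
$-26 - 21 N = -26 - -210 = -26 + 210 = 184$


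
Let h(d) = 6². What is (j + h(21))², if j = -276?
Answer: 57600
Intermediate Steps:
h(d) = 36
(j + h(21))² = (-276 + 36)² = (-240)² = 57600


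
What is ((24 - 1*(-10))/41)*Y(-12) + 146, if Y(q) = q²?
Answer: 10882/41 ≈ 265.41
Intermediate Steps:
((24 - 1*(-10))/41)*Y(-12) + 146 = ((24 - 1*(-10))/41)*(-12)² + 146 = ((24 + 10)*(1/41))*144 + 146 = (34*(1/41))*144 + 146 = (34/41)*144 + 146 = 4896/41 + 146 = 10882/41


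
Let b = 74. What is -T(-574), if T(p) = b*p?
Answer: 42476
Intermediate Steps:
T(p) = 74*p
-T(-574) = -74*(-574) = -1*(-42476) = 42476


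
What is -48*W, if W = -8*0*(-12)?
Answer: 0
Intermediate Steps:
W = 0 (W = 0*(-12) = 0)
-48*W = -48*0 = 0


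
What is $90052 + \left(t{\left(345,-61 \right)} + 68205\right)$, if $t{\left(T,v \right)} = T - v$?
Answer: $158663$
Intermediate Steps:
$90052 + \left(t{\left(345,-61 \right)} + 68205\right) = 90052 + \left(\left(345 - -61\right) + 68205\right) = 90052 + \left(\left(345 + 61\right) + 68205\right) = 90052 + \left(406 + 68205\right) = 90052 + 68611 = 158663$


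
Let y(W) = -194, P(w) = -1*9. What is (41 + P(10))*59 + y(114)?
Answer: 1694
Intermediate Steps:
P(w) = -9
(41 + P(10))*59 + y(114) = (41 - 9)*59 - 194 = 32*59 - 194 = 1888 - 194 = 1694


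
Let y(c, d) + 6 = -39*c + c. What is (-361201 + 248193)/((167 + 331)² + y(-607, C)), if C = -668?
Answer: -14126/33883 ≈ -0.41691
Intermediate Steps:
y(c, d) = -6 - 38*c (y(c, d) = -6 + (-39*c + c) = -6 - 38*c)
(-361201 + 248193)/((167 + 331)² + y(-607, C)) = (-361201 + 248193)/((167 + 331)² + (-6 - 38*(-607))) = -113008/(498² + (-6 + 23066)) = -113008/(248004 + 23060) = -113008/271064 = -113008*1/271064 = -14126/33883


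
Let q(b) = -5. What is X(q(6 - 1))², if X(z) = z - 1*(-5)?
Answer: 0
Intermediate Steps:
X(z) = 5 + z (X(z) = z + 5 = 5 + z)
X(q(6 - 1))² = (5 - 5)² = 0² = 0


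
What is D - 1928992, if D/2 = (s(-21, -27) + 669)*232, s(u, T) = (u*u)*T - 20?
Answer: -7152704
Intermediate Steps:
s(u, T) = -20 + T*u² (s(u, T) = u²*T - 20 = T*u² - 20 = -20 + T*u²)
D = -5223712 (D = 2*(((-20 - 27*(-21)²) + 669)*232) = 2*(((-20 - 27*441) + 669)*232) = 2*(((-20 - 11907) + 669)*232) = 2*((-11927 + 669)*232) = 2*(-11258*232) = 2*(-2611856) = -5223712)
D - 1928992 = -5223712 - 1928992 = -7152704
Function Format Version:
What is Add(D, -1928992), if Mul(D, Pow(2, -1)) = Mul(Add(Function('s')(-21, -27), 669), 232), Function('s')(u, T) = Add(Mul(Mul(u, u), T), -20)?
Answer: -7152704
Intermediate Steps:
Function('s')(u, T) = Add(-20, Mul(T, Pow(u, 2))) (Function('s')(u, T) = Add(Mul(Pow(u, 2), T), -20) = Add(Mul(T, Pow(u, 2)), -20) = Add(-20, Mul(T, Pow(u, 2))))
D = -5223712 (D = Mul(2, Mul(Add(Add(-20, Mul(-27, Pow(-21, 2))), 669), 232)) = Mul(2, Mul(Add(Add(-20, Mul(-27, 441)), 669), 232)) = Mul(2, Mul(Add(Add(-20, -11907), 669), 232)) = Mul(2, Mul(Add(-11927, 669), 232)) = Mul(2, Mul(-11258, 232)) = Mul(2, -2611856) = -5223712)
Add(D, -1928992) = Add(-5223712, -1928992) = -7152704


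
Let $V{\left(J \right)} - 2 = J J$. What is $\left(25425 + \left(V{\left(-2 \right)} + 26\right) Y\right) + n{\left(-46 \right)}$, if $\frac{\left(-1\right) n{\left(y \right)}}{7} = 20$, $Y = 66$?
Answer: $27397$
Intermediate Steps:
$V{\left(J \right)} = 2 + J^{2}$ ($V{\left(J \right)} = 2 + J J = 2 + J^{2}$)
$n{\left(y \right)} = -140$ ($n{\left(y \right)} = \left(-7\right) 20 = -140$)
$\left(25425 + \left(V{\left(-2 \right)} + 26\right) Y\right) + n{\left(-46 \right)} = \left(25425 + \left(\left(2 + \left(-2\right)^{2}\right) + 26\right) 66\right) - 140 = \left(25425 + \left(\left(2 + 4\right) + 26\right) 66\right) - 140 = \left(25425 + \left(6 + 26\right) 66\right) - 140 = \left(25425 + 32 \cdot 66\right) - 140 = \left(25425 + 2112\right) - 140 = 27537 - 140 = 27397$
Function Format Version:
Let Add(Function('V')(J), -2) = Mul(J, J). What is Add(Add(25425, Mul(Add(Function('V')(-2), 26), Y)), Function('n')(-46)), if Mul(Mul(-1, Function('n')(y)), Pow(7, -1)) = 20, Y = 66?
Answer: 27397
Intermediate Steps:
Function('V')(J) = Add(2, Pow(J, 2)) (Function('V')(J) = Add(2, Mul(J, J)) = Add(2, Pow(J, 2)))
Function('n')(y) = -140 (Function('n')(y) = Mul(-7, 20) = -140)
Add(Add(25425, Mul(Add(Function('V')(-2), 26), Y)), Function('n')(-46)) = Add(Add(25425, Mul(Add(Add(2, Pow(-2, 2)), 26), 66)), -140) = Add(Add(25425, Mul(Add(Add(2, 4), 26), 66)), -140) = Add(Add(25425, Mul(Add(6, 26), 66)), -140) = Add(Add(25425, Mul(32, 66)), -140) = Add(Add(25425, 2112), -140) = Add(27537, -140) = 27397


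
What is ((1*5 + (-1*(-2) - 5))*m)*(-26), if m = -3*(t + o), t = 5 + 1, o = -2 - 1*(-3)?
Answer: 1092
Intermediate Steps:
o = 1 (o = -2 + 3 = 1)
t = 6
m = -21 (m = -3*(6 + 1) = -3*7 = -21)
((1*5 + (-1*(-2) - 5))*m)*(-26) = ((1*5 + (-1*(-2) - 5))*(-21))*(-26) = ((5 + (2 - 5))*(-21))*(-26) = ((5 - 3)*(-21))*(-26) = (2*(-21))*(-26) = -42*(-26) = 1092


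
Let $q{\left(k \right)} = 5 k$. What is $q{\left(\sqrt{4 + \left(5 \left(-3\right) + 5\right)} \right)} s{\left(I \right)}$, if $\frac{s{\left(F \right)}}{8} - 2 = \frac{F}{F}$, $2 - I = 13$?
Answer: $120 i \sqrt{6} \approx 293.94 i$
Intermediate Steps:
$I = -11$ ($I = 2 - 13 = -11$)
$s{\left(F \right)} = 24$ ($s{\left(F \right)} = 16 + 8 \frac{F}{F} = 16 + 8 \cdot 1 = 16 + 8 = 24$)
$q{\left(\sqrt{4 + \left(5 \left(-3\right) + 5\right)} \right)} s{\left(I \right)} = 5 \sqrt{4 + \left(5 \left(-3\right) + 5\right)} 24 = 5 \sqrt{4 + \left(-15 + 5\right)} 24 = 5 \sqrt{4 - 10} \cdot 24 = 5 \sqrt{-6} \cdot 24 = 5 i \sqrt{6} \cdot 24 = 120 i \sqrt{6}$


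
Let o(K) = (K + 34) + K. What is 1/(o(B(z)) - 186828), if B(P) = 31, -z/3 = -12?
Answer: -1/186732 ≈ -5.3553e-6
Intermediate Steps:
z = 36 (z = -3*(-12) = 36)
o(K) = 34 + 2*K (o(K) = (34 + K) + K = 34 + 2*K)
1/(o(B(z)) - 186828) = 1/((34 + 2*31) - 186828) = 1/((34 + 62) - 186828) = 1/(96 - 186828) = 1/(-186732) = -1/186732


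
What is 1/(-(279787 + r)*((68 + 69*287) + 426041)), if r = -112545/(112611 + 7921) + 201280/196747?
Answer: -5928577351/739651803667991270054 ≈ -8.0154e-12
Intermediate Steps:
r = 2117789845/23714309404 (r = -112545/120532 + 201280*(1/196747) = -112545*1/120532 + 201280/196747 = -112545/120532 + 201280/196747 = 2117789845/23714309404 ≈ 0.089304)
1/(-(279787 + r)*((68 + 69*287) + 426041)) = 1/(-(279787 + 2117789845/23714309404)*((68 + 69*287) + 426041)) = 1/(-6634957603006793*((68 + 19803) + 426041)/23714309404) = 1/(-6634957603006793*(19871 + 426041)/23714309404) = 1/(-6634957603006793*445912/23714309404) = 1/(-1*739651803667991270054/5928577351) = 1/(-739651803667991270054/5928577351) = -5928577351/739651803667991270054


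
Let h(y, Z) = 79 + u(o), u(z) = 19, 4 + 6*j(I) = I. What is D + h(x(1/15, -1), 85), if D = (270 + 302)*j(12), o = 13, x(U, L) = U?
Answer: 2582/3 ≈ 860.67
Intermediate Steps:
j(I) = -⅔ + I/6
h(y, Z) = 98 (h(y, Z) = 79 + 19 = 98)
D = 2288/3 (D = (270 + 302)*(-⅔ + (⅙)*12) = 572*(-⅔ + 2) = 572*(4/3) = 2288/3 ≈ 762.67)
D + h(x(1/15, -1), 85) = 2288/3 + 98 = 2582/3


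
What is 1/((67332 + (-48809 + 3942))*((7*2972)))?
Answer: 1/467361860 ≈ 2.1397e-9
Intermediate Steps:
1/((67332 + (-48809 + 3942))*((7*2972))) = 1/((67332 - 44867)*20804) = (1/20804)/22465 = (1/22465)*(1/20804) = 1/467361860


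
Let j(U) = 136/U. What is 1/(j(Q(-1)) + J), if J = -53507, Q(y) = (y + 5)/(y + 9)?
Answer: -1/53235 ≈ -1.8785e-5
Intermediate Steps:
Q(y) = (5 + y)/(9 + y)
1/(j(Q(-1)) + J) = 1/(136/(((5 - 1)/(9 - 1))) - 53507) = 1/(136/((4/8)) - 53507) = 1/(136/(((⅛)*4)) - 53507) = 1/(136/(½) - 53507) = 1/(136*2 - 53507) = 1/(272 - 53507) = 1/(-53235) = -1/53235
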